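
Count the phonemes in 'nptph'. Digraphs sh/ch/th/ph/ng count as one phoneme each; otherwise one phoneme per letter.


Parsing 'nptph' greedily, digraphs first:
  'n' -> consonant phoneme (phonemes so far: 1)
  'p' -> consonant phoneme (phonemes so far: 2)
  't' -> consonant phoneme (phonemes so far: 3)
  'ph' -> digraph (1 consonant phoneme) (phonemes so far: 4)
Total phonemes: 4

4


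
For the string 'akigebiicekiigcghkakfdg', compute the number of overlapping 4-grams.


String 'akigebiicekiigcghkakfdg' has length L = 23.
Number of overlapping n-grams = L - n + 1
Substituting: 23 - 4 + 1 = 20

20


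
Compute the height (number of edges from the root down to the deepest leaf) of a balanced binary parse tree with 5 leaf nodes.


In a balanced binary tree with n leaves the deepest leaf is ceil(log2(n)) edges below the root.
log2(5) = 2.3219
ceil(2.3219) = 3
height (edges) = 3

3


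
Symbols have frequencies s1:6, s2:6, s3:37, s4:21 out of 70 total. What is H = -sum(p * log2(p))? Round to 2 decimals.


Computing entropy H = -sum(p_i * log2(p_i)):
  s1: p = 6/70 = 0.0857, -p*log2(p) = 0.3038
  s2: p = 6/70 = 0.0857, -p*log2(p) = 0.3038
  s3: p = 37/70 = 0.5286, -p*log2(p) = 0.4862
  s4: p = 21/70 = 0.3000, -p*log2(p) = 0.5211
H = sum of terms = 1.6149
Rounded to 2 decimals: 1.61

1.61


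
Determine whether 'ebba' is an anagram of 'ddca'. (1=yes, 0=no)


Sort characters of 'ebba': 'abbe'
Sort characters of 'ddca': 'acdd'
Sorted forms differ -> they are NOT anagrams
Result: 0

0


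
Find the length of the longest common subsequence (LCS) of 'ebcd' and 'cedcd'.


DP table for LCS of 'ebcd' and 'cedcd':
       c  e  d  c  d
    0  0  0  0  0  0
  e 0  0  1  1  1  1
  b 0  0  1  1  1  1
  c 0  1  1  1  2  2
  d 0  1  1  2  2  3
LCS: 'ecd'
LCS length = 3

3


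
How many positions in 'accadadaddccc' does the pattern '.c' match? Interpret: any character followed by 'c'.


Pattern: .c means any character followed by 'c'.
Scanning 'accadadaddccc' position-by-position:
  Pos 0: window 'ac' -> MATCH
  Pos 1: window 'cc' -> MATCH
  Pos 2: window 'ca' -> no
  Pos 3: window 'ad' -> no
  Pos 4: window 'da' -> no
  Pos 5: window 'ad' -> no
  Pos 6: window 'da' -> no
  Pos 7: window 'ad' -> no
  Pos 8: window 'dd' -> no
  Pos 9: window 'dc' -> MATCH
  Pos 10: window 'cc' -> MATCH
  Pos 11: window 'cc' -> MATCH
  Pos 12: window 'c' -> no
Total matches: 5

5


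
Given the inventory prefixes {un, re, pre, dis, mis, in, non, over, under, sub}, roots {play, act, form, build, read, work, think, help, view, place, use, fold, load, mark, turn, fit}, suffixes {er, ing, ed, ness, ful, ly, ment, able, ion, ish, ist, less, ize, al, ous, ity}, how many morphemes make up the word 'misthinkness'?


Segmenting 'misthinkness' against the inventory:
  'mis' -> prefix (morpheme 1)
  'think' -> root (morpheme 2)
  'ness' -> suffix (morpheme 3)
Total morphemes: 3

3


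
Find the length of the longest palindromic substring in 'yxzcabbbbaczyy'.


Scanning 'yxzcabbbbaczyy' for palindromic substrings.
Substring at positions 2-11: 'zcabbbbacz'.
Check: reverse('zcabbbbacz') = 'zcabbbbacz' -> palindrome confirmed.
Neighbouring characters ('x' / 'y') break symmetry, so it cannot extend further.
No longer palindromic substring exists; longest length = 10

10


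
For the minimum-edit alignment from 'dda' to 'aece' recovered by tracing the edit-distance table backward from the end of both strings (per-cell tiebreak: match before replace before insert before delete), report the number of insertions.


Edit distance = 4. Backtracking from cell (3, 4) with preference match > replace > insert > delete,
then listing the resulting alignment 'dda' -> 'aece' left to right:
  Step 1: insert 'a' [insertion #1]
  Step 2: replace d->e
  Step 3: replace d->c
  Step 4: replace a->e
Total insertions: 1

1


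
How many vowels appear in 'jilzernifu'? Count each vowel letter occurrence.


Scanning each character of 'jilzernifu':
  Position 1: 'j' -> consonant (running count: 0)
  Position 2: 'i' -> vowel (running count: 1)
  Position 3: 'l' -> consonant (running count: 1)
  Position 4: 'z' -> consonant (running count: 1)
  Position 5: 'e' -> vowel (running count: 2)
  Position 6: 'r' -> consonant (running count: 2)
  Position 7: 'n' -> consonant (running count: 2)
  Position 8: 'i' -> vowel (running count: 3)
  Position 9: 'f' -> consonant (running count: 3)
  Position 10: 'u' -> vowel (running count: 4)
Total vowels: 4

4


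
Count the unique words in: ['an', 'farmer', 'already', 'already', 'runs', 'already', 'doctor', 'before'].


Listing all tokens and tracking unique types:
  Token 1: 'an' -> NEW (unique so far: 1)
  Token 2: 'farmer' -> NEW (unique so far: 2)
  Token 3: 'already' -> NEW (unique so far: 3)
  Token 4: 'already' -> duplicate (unique so far: 3)
  Token 5: 'runs' -> NEW (unique so far: 4)
  Token 6: 'already' -> duplicate (unique so far: 4)
  Token 7: 'doctor' -> NEW (unique so far: 5)
  Token 8: 'before' -> NEW (unique so far: 6)
Unique types: ('already', 'an', 'before', 'doctor', 'farmer', 'runs')
Vocabulary size: 6

6


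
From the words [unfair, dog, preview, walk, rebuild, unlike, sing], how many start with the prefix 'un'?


Checking each word for prefix 'un':
  'unfair' -> YES, starts with 'un' (count: 1)
  'dog' -> no (count: 1)
  'preview' -> no (count: 1)
  'walk' -> no (count: 1)
  'rebuild' -> no (count: 1)
  'unlike' -> YES, starts with 'un' (count: 2)
  'sing' -> no (count: 2)
Total with prefix 'un': 2

2


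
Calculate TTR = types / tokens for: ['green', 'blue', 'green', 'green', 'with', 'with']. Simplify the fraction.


Tokens: 6
Unique types: ('blue', 'green', 'with') = 3
TTR = 3/6
Simplify: divide both by 3 -> 1/2
TTR = 1/2

1/2


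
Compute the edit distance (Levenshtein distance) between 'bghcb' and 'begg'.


Building DP table for s1='bghcb' (len 5) and s2='begg' (len 4):
       b  e  g  g
    0  1  2  3  4
  b 1  0  1  2  3
  g 2  1  1  1  2
  h 3  2  2  2  2
  c 4  3  3  3  3
  b 5  4  4  4  4
Edit distance = dp[5][4] = 4

4


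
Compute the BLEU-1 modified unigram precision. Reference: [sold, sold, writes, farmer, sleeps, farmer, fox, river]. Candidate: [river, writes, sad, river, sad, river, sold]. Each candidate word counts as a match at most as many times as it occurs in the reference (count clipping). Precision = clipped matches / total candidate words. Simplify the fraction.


Reference word counts: {'farmer': 2, 'fox': 1, 'river': 1, 'sleeps': 1, 'sold': 2, 'writes': 1}
Checking each candidate word (with clipping):
  'river' -> in reference (ref count 1, used 1/1) -> match (matches: 1)
  'writes' -> in reference (ref count 1, used 1/1) -> match (matches: 2)
  'sad' -> not in reference -> no match (matches: 2)
  'river' -> ref count 1 already used up (1/1) -> clipped, no match (matches: 2)
  'sad' -> not in reference -> no match (matches: 2)
  'river' -> ref count 1 already used up (1/1) -> clipped, no match (matches: 2)
  'sold' -> in reference (ref count 2, used 1/2) -> match (matches: 3)
Clipped matches: 3, Candidate length: 7
Precision = 3/7

3/7


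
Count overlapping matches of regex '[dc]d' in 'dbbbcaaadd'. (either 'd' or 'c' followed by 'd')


Pattern: [dc]d means either 'd' or 'c' followed by 'd'.
Scanning 'dbbbcaaadd' position-by-position:
  Pos 0: window 'db' -> no
  Pos 1: window 'bb' -> no
  Pos 2: window 'bb' -> no
  Pos 3: window 'bc' -> no
  Pos 4: window 'ca' -> no
  Pos 5: window 'aa' -> no
  Pos 6: window 'aa' -> no
  Pos 7: window 'ad' -> no
  Pos 8: window 'dd' -> MATCH
  Pos 9: window 'd' -> no
Total matches: 1

1


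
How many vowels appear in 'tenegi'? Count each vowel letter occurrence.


Scanning each character of 'tenegi':
  Position 1: 't' -> consonant (running count: 0)
  Position 2: 'e' -> vowel (running count: 1)
  Position 3: 'n' -> consonant (running count: 1)
  Position 4: 'e' -> vowel (running count: 2)
  Position 5: 'g' -> consonant (running count: 2)
  Position 6: 'i' -> vowel (running count: 3)
Total vowels: 3

3


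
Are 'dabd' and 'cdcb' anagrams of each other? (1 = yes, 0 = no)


Sort characters of 'dabd': 'abdd'
Sort characters of 'cdcb': 'bccd'
Sorted forms differ -> they are NOT anagrams
Result: 0

0


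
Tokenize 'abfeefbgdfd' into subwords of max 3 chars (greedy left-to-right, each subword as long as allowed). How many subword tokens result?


'abfeefbgdfd' has 11 characters.
Chunking with max size 3:
  Chunk 1: 'abf' (positions 0-2)
  Chunk 2: 'eef' (positions 3-5)
  Chunk 3: 'bgd' (positions 6-8)
  Chunk 4: 'fd' (positions 9-10)
Total chunks: ceil(11 / 3) = 4

4


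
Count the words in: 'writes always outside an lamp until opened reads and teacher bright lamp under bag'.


Counting words by splitting on spaces:
  Word 1: 'writes'
  Word 2: 'always'
  Word 3: 'outside'
  Word 4: 'an'
  Word 5: 'lamp'
  Word 6: 'until'
  Word 7: 'opened'
  Word 8: 'reads'
  Word 9: 'and'
  Word 10: 'teacher'
  Word 11: 'bright'
  Word 12: 'lamp'
  Word 13: 'under'
  Word 14: 'bag'
Total words: 14

14


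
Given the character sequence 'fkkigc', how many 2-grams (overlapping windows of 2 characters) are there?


String 'fkkigc' has length L = 6.
Number of overlapping n-grams = L - n + 1
Substituting: 6 - 2 + 1 = 5

5


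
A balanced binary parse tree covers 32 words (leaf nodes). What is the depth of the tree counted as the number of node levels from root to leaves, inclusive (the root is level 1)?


In a balanced binary tree with n leaves the deepest leaf is ceil(log2(n)) edges below the root,
so counting node levels inclusive of root and leaves gives ceil(log2(n)) + 1 levels.
log2(32) = 5.0000
ceil(5.0000) = 5
levels = 5 + 1 = 6

6


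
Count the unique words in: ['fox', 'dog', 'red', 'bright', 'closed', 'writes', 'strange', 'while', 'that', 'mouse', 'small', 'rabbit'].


Listing all tokens and tracking unique types:
  Token 1: 'fox' -> NEW (unique so far: 1)
  Token 2: 'dog' -> NEW (unique so far: 2)
  Token 3: 'red' -> NEW (unique so far: 3)
  Token 4: 'bright' -> NEW (unique so far: 4)
  Token 5: 'closed' -> NEW (unique so far: 5)
  Token 6: 'writes' -> NEW (unique so far: 6)
  Token 7: 'strange' -> NEW (unique so far: 7)
  Token 8: 'while' -> NEW (unique so far: 8)
  Token 9: 'that' -> NEW (unique so far: 9)
  Token 10: 'mouse' -> NEW (unique so far: 10)
  Token 11: 'small' -> NEW (unique so far: 11)
  Token 12: 'rabbit' -> NEW (unique so far: 12)
Unique types: ('bright', 'closed', 'dog', 'fox', 'mouse', 'rabbit', 'red', 'small', 'strange', 'that', 'while', 'writes')
Vocabulary size: 12

12


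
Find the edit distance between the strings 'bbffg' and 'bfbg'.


Building DP table for s1='bbffg' (len 5) and s2='bfbg' (len 4):
       b  f  b  g
    0  1  2  3  4
  b 1  0  1  2  3
  b 2  1  1  1  2
  f 3  2  1  2  2
  f 4  3  2  2  3
  g 5  4  3  3  2
Edit distance = dp[5][4] = 2

2


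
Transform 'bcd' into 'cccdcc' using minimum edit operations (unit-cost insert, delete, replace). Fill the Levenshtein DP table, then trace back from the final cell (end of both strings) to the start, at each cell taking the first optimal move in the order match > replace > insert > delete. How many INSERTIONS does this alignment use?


Edit distance = 4. Backtracking from cell (3, 6) with preference match > replace > insert > delete,
then listing the resulting alignment 'bcd' -> 'cccdcc' left to right:
  Step 1: insert 'c' [insertion #1]
  Step 2: replace b->c
  Step 3: keep 'c'
  Step 4: keep 'd'
  Step 5: insert 'c' [insertion #2]
  Step 6: insert 'c' [insertion #3]
Total insertions: 3

3


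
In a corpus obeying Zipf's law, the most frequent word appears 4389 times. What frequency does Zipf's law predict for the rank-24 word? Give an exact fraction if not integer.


Zipf's law: freq(rank) = f1 / rank
f1 = 4389, rank = 24
freq = 4389 / 24
GCD(4389, 24) = 3
Simplified: 1463/8

1463/8


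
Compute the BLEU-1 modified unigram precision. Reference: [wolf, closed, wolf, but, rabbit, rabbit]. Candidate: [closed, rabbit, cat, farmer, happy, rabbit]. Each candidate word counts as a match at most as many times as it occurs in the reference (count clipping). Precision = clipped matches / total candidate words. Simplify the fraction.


Reference word counts: {'but': 1, 'closed': 1, 'rabbit': 2, 'wolf': 2}
Checking each candidate word (with clipping):
  'closed' -> in reference (ref count 1, used 1/1) -> match (matches: 1)
  'rabbit' -> in reference (ref count 2, used 1/2) -> match (matches: 2)
  'cat' -> not in reference -> no match (matches: 2)
  'farmer' -> not in reference -> no match (matches: 2)
  'happy' -> not in reference -> no match (matches: 2)
  'rabbit' -> in reference (ref count 2, used 2/2) -> match (matches: 3)
Clipped matches: 3, Candidate length: 6
Precision = 3/6 = 1/2

1/2


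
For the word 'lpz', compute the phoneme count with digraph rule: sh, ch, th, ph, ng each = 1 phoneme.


Parsing 'lpz' greedily, digraphs first:
  'l' -> consonant phoneme (phonemes so far: 1)
  'p' -> consonant phoneme (phonemes so far: 2)
  'z' -> consonant phoneme (phonemes so far: 3)
Total phonemes: 3

3


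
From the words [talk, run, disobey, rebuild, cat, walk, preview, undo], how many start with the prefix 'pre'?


Checking each word for prefix 'pre':
  'talk' -> no (count: 0)
  'run' -> no (count: 0)
  'disobey' -> no (count: 0)
  'rebuild' -> no (count: 0)
  'cat' -> no (count: 0)
  'walk' -> no (count: 0)
  'preview' -> YES, starts with 'pre' (count: 1)
  'undo' -> no (count: 1)
Total with prefix 'pre': 1

1


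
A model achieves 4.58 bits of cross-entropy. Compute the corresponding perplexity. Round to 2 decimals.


Perplexity formula: PP = 2^H
H = 4.58
PP = 2^4.58
Decompose: 2^4.58 = 2^4 * 2^0.58
2^4 = 16, 2^0.58 ~ 1.4948492
PP ~ 16 * 1.4948492 = 23.9175872
Rounded to 2 decimals: 23.92

23.92


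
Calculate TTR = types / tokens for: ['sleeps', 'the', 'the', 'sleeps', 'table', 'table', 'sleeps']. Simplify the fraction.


Tokens: 7
Unique types: ('sleeps', 'table', 'the') = 3
TTR = 3/7
Already in lowest terms.

3/7


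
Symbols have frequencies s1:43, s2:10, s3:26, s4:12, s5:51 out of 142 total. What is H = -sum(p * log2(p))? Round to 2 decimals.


Computing entropy H = -sum(p_i * log2(p_i)):
  s1: p = 43/142 = 0.3028, -p*log2(p) = 0.5219
  s2: p = 10/142 = 0.0704, -p*log2(p) = 0.2696
  s3: p = 26/142 = 0.1831, -p*log2(p) = 0.4485
  s4: p = 12/142 = 0.0845, -p*log2(p) = 0.3012
  s5: p = 51/142 = 0.3592, -p*log2(p) = 0.5306
H = sum of terms = 2.0718
Rounded to 2 decimals: 2.07

2.07


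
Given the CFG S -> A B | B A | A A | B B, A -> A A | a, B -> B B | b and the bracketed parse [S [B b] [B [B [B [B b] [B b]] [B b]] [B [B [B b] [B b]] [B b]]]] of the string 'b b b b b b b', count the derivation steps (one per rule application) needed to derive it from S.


Every bracketed nonterminal node [X ...] in the tree is produced by exactly one rule application.
Reading the tree off as a leftmost derivation:
  Step 1: S  =>  B B   (applied S -> B B)
  Step 2: B B  =>  b B   (applied B -> b)
  Step 3: b B  =>  b B B   (applied B -> B B)
  Step 4: b B B  =>  b B B B   (applied B -> B B)
  Step 5: b B B B  =>  b B B B B   (applied B -> B B)
  Step 6: b B B B B  =>  b b B B B   (applied B -> b)
  Step 7: b b B B B  =>  b b b B B   (applied B -> b)
  Step 8: b b b B B  =>  b b b b B   (applied B -> b)
  Step 9: b b b b B  =>  b b b b B B   (applied B -> B B)
  Step 10: b b b b B B  =>  b b b b B B B   (applied B -> B B)
  Step 11: b b b b B B B  =>  b b b b b B B   (applied B -> b)
  Step 12: b b b b b B B  =>  b b b b b b B   (applied B -> b)
  Step 13: b b b b b b B  =>  b b b b b b b   (applied B -> b)
Final yield: b b b b b b b
Total rewrite steps: 13

13


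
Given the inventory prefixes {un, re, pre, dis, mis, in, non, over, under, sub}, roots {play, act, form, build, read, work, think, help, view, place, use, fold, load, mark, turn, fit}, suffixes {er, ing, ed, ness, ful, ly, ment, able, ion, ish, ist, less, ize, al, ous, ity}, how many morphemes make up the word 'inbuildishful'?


Segmenting 'inbuildishful' against the inventory:
  'in' -> prefix (morpheme 1)
  'build' -> root (morpheme 2)
  'ish' -> suffix (morpheme 3)
  'ful' -> suffix (morpheme 4)
Total morphemes: 4

4


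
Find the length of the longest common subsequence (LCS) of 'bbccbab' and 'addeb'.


DP table for LCS of 'bbccbab' and 'addeb':
       a  d  d  e  b
    0  0  0  0  0  0
  b 0  0  0  0  0  1
  b 0  0  0  0  0  1
  c 0  0  0  0  0  1
  c 0  0  0  0  0  1
  b 0  0  0  0  0  1
  a 0  1  1  1  1  1
  b 0  1  1  1  1  2
LCS: 'ab'
LCS length = 2

2


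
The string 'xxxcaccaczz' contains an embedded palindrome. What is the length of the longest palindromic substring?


Scanning 'xxxcaccaczz' for palindromic substrings.
Substring at positions 3-8: 'caccac'.
Check: reverse('caccac') = 'caccac' -> palindrome confirmed.
Neighbouring characters ('x' / 'z') break symmetry, so it cannot extend further.
No longer palindromic substring exists; longest length = 6

6


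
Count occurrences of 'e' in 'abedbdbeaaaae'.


Scanning 'abedbdbeaaaae' for 'e':
  Position 2: 'e' -> MATCH (count: 1)
  Position 7: 'e' -> MATCH (count: 2)
  Position 12: 'e' -> MATCH (count: 3)
Total occurrences of 'e': 3

3


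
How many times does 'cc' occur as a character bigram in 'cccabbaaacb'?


Scanning 'cccabbaaacb' for bigram 'cc':
  Position 0: 'cc' -> MATCH
  Position 1: 'cc' -> MATCH
  Position 2: 'ca' -> no
  Position 3: 'ab' -> no
  Position 4: 'bb' -> no
  Position 5: 'ba' -> no
  Position 6: 'aa' -> no
  Position 7: 'aa' -> no
  Position 8: 'ac' -> no
  Position 9: 'cb' -> no
Total matches: 2

2


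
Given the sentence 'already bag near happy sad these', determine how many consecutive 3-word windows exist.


Word trigrams from [6] words:
  Trigram 1: (already bag near)
  Trigram 2: (bag near happy)
  Trigram 3: (near happy sad)
  Trigram 4: (happy sad these)
Total word trigrams: 6 - 2 = 4

4


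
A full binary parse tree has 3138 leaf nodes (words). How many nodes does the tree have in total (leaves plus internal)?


Leaf nodes (terminals): 3138
Internal nodes = n - 1 = 3138 - 1 = 3137
Total = leaves + internal = 3138 + 3137 = 6275

6275


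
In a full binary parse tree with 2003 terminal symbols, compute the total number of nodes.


Leaf nodes (terminals): 2003
Internal nodes = n - 1 = 2003 - 1 = 2002
Total = leaves + internal = 2003 + 2002 = 4005

4005


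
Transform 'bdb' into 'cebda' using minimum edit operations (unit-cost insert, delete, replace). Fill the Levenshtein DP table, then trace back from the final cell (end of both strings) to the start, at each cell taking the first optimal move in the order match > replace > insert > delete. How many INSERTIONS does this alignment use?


Edit distance = 3. Backtracking from cell (3, 5) with preference match > replace > insert > delete,
then listing the resulting alignment 'bdb' -> 'cebda' left to right:
  Step 1: insert 'c' [insertion #1]
  Step 2: insert 'e' [insertion #2]
  Step 3: keep 'b'
  Step 4: keep 'd'
  Step 5: replace b->a
Total insertions: 2

2


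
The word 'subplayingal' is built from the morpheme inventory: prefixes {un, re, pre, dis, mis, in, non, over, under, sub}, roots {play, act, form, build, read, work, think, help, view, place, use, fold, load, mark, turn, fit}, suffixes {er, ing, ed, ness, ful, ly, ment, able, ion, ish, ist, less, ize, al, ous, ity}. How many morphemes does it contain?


Segmenting 'subplayingal' against the inventory:
  'sub' -> prefix (morpheme 1)
  'play' -> root (morpheme 2)
  'ing' -> suffix (morpheme 3)
  'al' -> suffix (morpheme 4)
Total morphemes: 4

4


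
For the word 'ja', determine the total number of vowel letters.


Scanning each character of 'ja':
  Position 1: 'j' -> consonant (running count: 0)
  Position 2: 'a' -> vowel (running count: 1)
Total vowels: 1

1


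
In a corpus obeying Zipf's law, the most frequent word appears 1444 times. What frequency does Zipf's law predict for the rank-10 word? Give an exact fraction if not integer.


Zipf's law: freq(rank) = f1 / rank
f1 = 1444, rank = 10
freq = 1444 / 10
GCD(1444, 10) = 2
Simplified: 722/5

722/5


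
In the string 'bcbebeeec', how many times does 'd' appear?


Scanning 'bcbebeeec' for 'd':
  No matches found.
Total occurrences of 'd': 0

0


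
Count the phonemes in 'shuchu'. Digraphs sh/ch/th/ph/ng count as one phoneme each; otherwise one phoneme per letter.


Parsing 'shuchu' greedily, digraphs first:
  'sh' -> digraph (1 consonant phoneme) (phonemes so far: 1)
  'u' -> vowel phoneme (phonemes so far: 2)
  'ch' -> digraph (1 consonant phoneme) (phonemes so far: 3)
  'u' -> vowel phoneme (phonemes so far: 4)
Total phonemes: 4

4


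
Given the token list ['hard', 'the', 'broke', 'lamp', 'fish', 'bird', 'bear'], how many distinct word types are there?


Listing all tokens and tracking unique types:
  Token 1: 'hard' -> NEW (unique so far: 1)
  Token 2: 'the' -> NEW (unique so far: 2)
  Token 3: 'broke' -> NEW (unique so far: 3)
  Token 4: 'lamp' -> NEW (unique so far: 4)
  Token 5: 'fish' -> NEW (unique so far: 5)
  Token 6: 'bird' -> NEW (unique so far: 6)
  Token 7: 'bear' -> NEW (unique so far: 7)
Unique types: ('bear', 'bird', 'broke', 'fish', 'hard', 'lamp', 'the')
Vocabulary size: 7

7


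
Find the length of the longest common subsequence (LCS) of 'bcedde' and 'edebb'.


DP table for LCS of 'bcedde' and 'edebb':
       e  d  e  b  b
    0  0  0  0  0  0
  b 0  0  0  0  1  1
  c 0  0  0  0  1  1
  e 0  1  1  1  1  1
  d 0  1  2  2  2  2
  d 0  1  2  2  2  2
  e 0  1  2  3  3  3
LCS: 'ede'
LCS length = 3

3


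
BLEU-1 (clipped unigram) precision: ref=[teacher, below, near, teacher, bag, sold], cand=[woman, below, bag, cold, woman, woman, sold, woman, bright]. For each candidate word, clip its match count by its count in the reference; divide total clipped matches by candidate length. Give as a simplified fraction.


Reference word counts: {'bag': 1, 'below': 1, 'near': 1, 'sold': 1, 'teacher': 2}
Checking each candidate word (with clipping):
  'woman' -> not in reference -> no match (matches: 0)
  'below' -> in reference (ref count 1, used 1/1) -> match (matches: 1)
  'bag' -> in reference (ref count 1, used 1/1) -> match (matches: 2)
  'cold' -> not in reference -> no match (matches: 2)
  'woman' -> not in reference -> no match (matches: 2)
  'woman' -> not in reference -> no match (matches: 2)
  'sold' -> in reference (ref count 1, used 1/1) -> match (matches: 3)
  'woman' -> not in reference -> no match (matches: 3)
  'bright' -> not in reference -> no match (matches: 3)
Clipped matches: 3, Candidate length: 9
Precision = 3/9 = 1/3

1/3


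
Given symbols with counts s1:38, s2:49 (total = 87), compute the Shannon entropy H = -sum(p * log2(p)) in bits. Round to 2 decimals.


Computing entropy H = -sum(p_i * log2(p_i)):
  s1: p = 38/87 = 0.4368, -p*log2(p) = 0.5220
  s2: p = 49/87 = 0.5632, -p*log2(p) = 0.4665
H = sum of terms = 0.9885
Rounded to 2 decimals: 0.99

0.99


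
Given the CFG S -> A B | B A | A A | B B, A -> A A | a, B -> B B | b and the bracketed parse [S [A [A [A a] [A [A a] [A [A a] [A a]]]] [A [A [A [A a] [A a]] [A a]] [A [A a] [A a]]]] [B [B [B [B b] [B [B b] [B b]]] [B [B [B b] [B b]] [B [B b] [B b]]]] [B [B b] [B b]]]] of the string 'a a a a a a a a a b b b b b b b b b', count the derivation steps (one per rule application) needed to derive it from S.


Every bracketed nonterminal node [X ...] in the tree is produced by exactly one rule application.
Reading the tree off as a leftmost derivation:
  Step 1: S  =>  A B   (applied S -> A B)
  Step 2: A B  =>  A A B   (applied A -> A A)
  Step 3: A A B  =>  A A A B   (applied A -> A A)
  Step 4: A A A B  =>  a A A B   (applied A -> a)
  Step 5: a A A B  =>  a A A A B   (applied A -> A A)
  Step 6: a A A A B  =>  a a A A B   (applied A -> a)
  Step 7: a a A A B  =>  a a A A A B   (applied A -> A A)
  Step 8: a a A A A B  =>  a a a A A B   (applied A -> a)
  Step 9: a a a A A B  =>  a a a a A B   (applied A -> a)
  Step 10: a a a a A B  =>  a a a a A A B   (applied A -> A A)
  Step 11: a a a a A A B  =>  a a a a A A A B   (applied A -> A A)
  Step 12: a a a a A A A B  =>  a a a a A A A A B   (applied A -> A A)
  Step 13: a a a a A A A A B  =>  a a a a a A A A B   (applied A -> a)
  Step 14: a a a a a A A A B  =>  a a a a a a A A B   (applied A -> a)
  Step 15: a a a a a a A A B  =>  a a a a a a a A B   (applied A -> a)
  Step 16: a a a a a a a A B  =>  a a a a a a a A A B   (applied A -> A A)
  Step 17: a a a a a a a A A B  =>  a a a a a a a a A B   (applied A -> a)
  Step 18: a a a a a a a a A B  =>  a a a a a a a a a B   (applied A -> a)
  Step 19: a a a a a a a a a B  =>  a a a a a a a a a B B   (applied B -> B B)
  Step 20: a a a a a a a a a B B  =>  a a a a a a a a a B B B   (applied B -> B B)
  Step 21: a a a a a a a a a B B B  =>  a a a a a a a a a B B B B   (applied B -> B B)
  Step 22: a a a a a a a a a B B B B  =>  a a a a a a a a a b B B B   (applied B -> b)
  Step 23: a a a a a a a a a b B B B  =>  a a a a a a a a a b B B B B   (applied B -> B B)
  Step 24: a a a a a a a a a b B B B B  =>  a a a a a a a a a b b B B B   (applied B -> b)
  Step 25: a a a a a a a a a b b B B B  =>  a a a a a a a a a b b b B B   (applied B -> b)
  Step 26: a a a a a a a a a b b b B B  =>  a a a a a a a a a b b b B B B   (applied B -> B B)
  Step 27: a a a a a a a a a b b b B B B  =>  a a a a a a a a a b b b B B B B   (applied B -> B B)
  Step 28: a a a a a a a a a b b b B B B B  =>  a a a a a a a a a b b b b B B B   (applied B -> b)
  Step 29: a a a a a a a a a b b b b B B B  =>  a a a a a a a a a b b b b b B B   (applied B -> b)
  Step 30: a a a a a a a a a b b b b b B B  =>  a a a a a a a a a b b b b b B B B   (applied B -> B B)
  Step 31: a a a a a a a a a b b b b b B B B  =>  a a a a a a a a a b b b b b b B B   (applied B -> b)
  Step 32: a a a a a a a a a b b b b b b B B  =>  a a a a a a a a a b b b b b b b B   (applied B -> b)
  Step 33: a a a a a a a a a b b b b b b b B  =>  a a a a a a a a a b b b b b b b B B   (applied B -> B B)
  Step 34: a a a a a a a a a b b b b b b b B B  =>  a a a a a a a a a b b b b b b b b B   (applied B -> b)
  Step 35: a a a a a a a a a b b b b b b b b B  =>  a a a a a a a a a b b b b b b b b b   (applied B -> b)
Final yield: a a a a a a a a a b b b b b b b b b
Total rewrite steps: 35

35


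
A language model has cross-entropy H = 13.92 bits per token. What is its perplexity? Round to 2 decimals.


Perplexity formula: PP = 2^H
H = 13.92
PP = 2^13.92
Decompose: 2^13.92 = 2^13 * 2^0.92
2^13 = 8192, 2^0.92 ~ 1.8921153
PP ~ 8192 * 1.8921153 = 15500.2085376
Rounded to 2 decimals: 15500.21

15500.21


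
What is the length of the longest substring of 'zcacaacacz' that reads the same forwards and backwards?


Scanning 'zcacaacacz' for palindromic substrings.
Substring at positions 0-9: 'zcacaacacz'.
Check: reverse('zcacaacacz') = 'zcacaacacz' -> palindrome confirmed.
No longer palindromic substring exists; longest length = 10

10


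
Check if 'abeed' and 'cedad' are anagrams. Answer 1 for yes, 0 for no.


Sort characters of 'abeed': 'abdee'
Sort characters of 'cedad': 'acdde'
Sorted forms differ -> they are NOT anagrams
Result: 0

0


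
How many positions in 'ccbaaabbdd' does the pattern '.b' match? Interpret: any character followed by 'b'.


Pattern: .b means any character followed by 'b'.
Scanning 'ccbaaabbdd' position-by-position:
  Pos 0: window 'cc' -> no
  Pos 1: window 'cb' -> MATCH
  Pos 2: window 'ba' -> no
  Pos 3: window 'aa' -> no
  Pos 4: window 'aa' -> no
  Pos 5: window 'ab' -> MATCH
  Pos 6: window 'bb' -> MATCH
  Pos 7: window 'bd' -> no
  Pos 8: window 'dd' -> no
  Pos 9: window 'd' -> no
Total matches: 3

3


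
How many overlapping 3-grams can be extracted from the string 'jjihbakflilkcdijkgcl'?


String 'jjihbakflilkcdijkgcl' has length L = 20.
Number of overlapping n-grams = L - n + 1
Substituting: 20 - 3 + 1 = 18

18


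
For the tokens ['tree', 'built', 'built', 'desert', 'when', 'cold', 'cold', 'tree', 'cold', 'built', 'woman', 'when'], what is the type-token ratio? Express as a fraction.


Tokens: 12
Unique types: ('built', 'cold', 'desert', 'tree', 'when', 'woman') = 6
TTR = 6/12
Simplify: divide both by 6 -> 1/2
TTR = 1/2

1/2


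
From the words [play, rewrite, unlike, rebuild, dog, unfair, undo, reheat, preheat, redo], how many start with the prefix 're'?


Checking each word for prefix 're':
  'play' -> no (count: 0)
  'rewrite' -> YES, starts with 're' (count: 1)
  'unlike' -> no (count: 1)
  'rebuild' -> YES, starts with 're' (count: 2)
  'dog' -> no (count: 2)
  'unfair' -> no (count: 2)
  'undo' -> no (count: 2)
  'reheat' -> YES, starts with 're' (count: 3)
  'preheat' -> no (count: 3)
  'redo' -> YES, starts with 're' (count: 4)
Total with prefix 're': 4

4


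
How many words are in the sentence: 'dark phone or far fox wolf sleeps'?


Counting words by splitting on spaces:
  Word 1: 'dark'
  Word 2: 'phone'
  Word 3: 'or'
  Word 4: 'far'
  Word 5: 'fox'
  Word 6: 'wolf'
  Word 7: 'sleeps'
Total words: 7

7


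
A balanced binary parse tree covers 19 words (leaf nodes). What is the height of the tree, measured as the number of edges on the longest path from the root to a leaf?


In a balanced binary tree with n leaves the deepest leaf is ceil(log2(n)) edges below the root.
log2(19) = 4.2479
ceil(4.2479) = 5
height (edges) = 5

5


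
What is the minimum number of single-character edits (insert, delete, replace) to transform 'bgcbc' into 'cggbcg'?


Building DP table for s1='bgcbc' (len 5) and s2='cggbcg' (len 6):
       c  g  g  b  c  g
    0  1  2  3  4  5  6
  b 1  1  2  3  3  4  5
  g 2  2  1  2  3  4  4
  c 3  2  2  2  3  3  4
  b 4  3  3  3  2  3  4
  c 5  4  4  4  3  2  3
Edit distance = dp[5][6] = 3

3


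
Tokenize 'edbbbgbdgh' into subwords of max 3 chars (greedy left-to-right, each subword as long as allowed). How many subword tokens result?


'edbbbgbdgh' has 10 characters.
Chunking with max size 3:
  Chunk 1: 'edb' (positions 0-2)
  Chunk 2: 'bbg' (positions 3-5)
  Chunk 3: 'bdg' (positions 6-8)
  Chunk 4: 'h' (positions 9-9)
Total chunks: ceil(10 / 3) = 4

4


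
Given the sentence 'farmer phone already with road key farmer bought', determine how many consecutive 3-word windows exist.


Word trigrams from [8] words:
  Trigram 1: (farmer phone already)
  Trigram 2: (phone already with)
  Trigram 3: (already with road)
  Trigram 4: (with road key)
  Trigram 5: (road key farmer)
  Trigram 6: (key farmer bought)
Total word trigrams: 8 - 2 = 6

6


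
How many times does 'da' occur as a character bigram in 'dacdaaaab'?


Scanning 'dacdaaaab' for bigram 'da':
  Position 0: 'da' -> MATCH
  Position 1: 'ac' -> no
  Position 2: 'cd' -> no
  Position 3: 'da' -> MATCH
  Position 4: 'aa' -> no
  Position 5: 'aa' -> no
  Position 6: 'aa' -> no
  Position 7: 'ab' -> no
Total matches: 2

2


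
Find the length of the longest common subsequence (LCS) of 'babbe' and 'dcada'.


DP table for LCS of 'babbe' and 'dcada':
       d  c  a  d  a
    0  0  0  0  0  0
  b 0  0  0  0  0  0
  a 0  0  0  1  1  1
  b 0  0  0  1  1  1
  b 0  0  0  1  1  1
  e 0  0  0  1  1  1
LCS: 'a'
LCS length = 1

1


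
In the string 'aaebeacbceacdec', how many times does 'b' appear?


Scanning 'aaebeacbceacdec' for 'b':
  Position 3: 'b' -> MATCH (count: 1)
  Position 7: 'b' -> MATCH (count: 2)
Total occurrences of 'b': 2

2


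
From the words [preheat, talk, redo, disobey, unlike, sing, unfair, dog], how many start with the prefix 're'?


Checking each word for prefix 're':
  'preheat' -> no (count: 0)
  'talk' -> no (count: 0)
  'redo' -> YES, starts with 're' (count: 1)
  'disobey' -> no (count: 1)
  'unlike' -> no (count: 1)
  'sing' -> no (count: 1)
  'unfair' -> no (count: 1)
  'dog' -> no (count: 1)
Total with prefix 're': 1

1


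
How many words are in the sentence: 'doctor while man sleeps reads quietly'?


Counting words by splitting on spaces:
  Word 1: 'doctor'
  Word 2: 'while'
  Word 3: 'man'
  Word 4: 'sleeps'
  Word 5: 'reads'
  Word 6: 'quietly'
Total words: 6

6


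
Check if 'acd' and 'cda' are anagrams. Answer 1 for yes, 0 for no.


Sort characters of 'acd': 'acd'
Sort characters of 'cda': 'acd'
Sorted forms match -> they ARE anagrams
Result: 1

1


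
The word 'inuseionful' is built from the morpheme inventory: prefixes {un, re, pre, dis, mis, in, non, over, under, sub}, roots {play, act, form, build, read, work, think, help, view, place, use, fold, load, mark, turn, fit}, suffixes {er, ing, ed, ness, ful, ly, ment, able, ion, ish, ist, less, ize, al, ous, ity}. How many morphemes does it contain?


Segmenting 'inuseionful' against the inventory:
  'in' -> prefix (morpheme 1)
  'use' -> root (morpheme 2)
  'ion' -> suffix (morpheme 3)
  'ful' -> suffix (morpheme 4)
Total morphemes: 4

4


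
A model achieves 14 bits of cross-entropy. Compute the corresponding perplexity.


Perplexity formula: PP = 2^H
H = 14
PP = 2^14
PP = 2^14 = 16384

16384


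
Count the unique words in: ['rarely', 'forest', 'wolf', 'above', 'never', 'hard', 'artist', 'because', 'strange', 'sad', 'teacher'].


Listing all tokens and tracking unique types:
  Token 1: 'rarely' -> NEW (unique so far: 1)
  Token 2: 'forest' -> NEW (unique so far: 2)
  Token 3: 'wolf' -> NEW (unique so far: 3)
  Token 4: 'above' -> NEW (unique so far: 4)
  Token 5: 'never' -> NEW (unique so far: 5)
  Token 6: 'hard' -> NEW (unique so far: 6)
  Token 7: 'artist' -> NEW (unique so far: 7)
  Token 8: 'because' -> NEW (unique so far: 8)
  Token 9: 'strange' -> NEW (unique so far: 9)
  Token 10: 'sad' -> NEW (unique so far: 10)
  Token 11: 'teacher' -> NEW (unique so far: 11)
Unique types: ('above', 'artist', 'because', 'forest', 'hard', 'never', 'rarely', 'sad', 'strange', 'teacher', 'wolf')
Vocabulary size: 11

11


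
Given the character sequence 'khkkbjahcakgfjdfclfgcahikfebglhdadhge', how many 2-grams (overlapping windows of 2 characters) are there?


String 'khkkbjahcakgfjdfclfgcahikfebglhdadhge' has length L = 37.
Number of overlapping n-grams = L - n + 1
Substituting: 37 - 2 + 1 = 36

36


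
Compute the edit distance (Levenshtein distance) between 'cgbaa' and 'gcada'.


Building DP table for s1='cgbaa' (len 5) and s2='gcada' (len 5):
       g  c  a  d  a
    0  1  2  3  4  5
  c 1  1  1  2  3  4
  g 2  1  2  2  3  4
  b 3  2  2  3  3  4
  a 4  3  3  2  3  3
  a 5  4  4  3  3  3
Edit distance = dp[5][5] = 3

3


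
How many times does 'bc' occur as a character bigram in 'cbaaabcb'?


Scanning 'cbaaabcb' for bigram 'bc':
  Position 0: 'cb' -> no
  Position 1: 'ba' -> no
  Position 2: 'aa' -> no
  Position 3: 'aa' -> no
  Position 4: 'ab' -> no
  Position 5: 'bc' -> MATCH
  Position 6: 'cb' -> no
Total matches: 1

1


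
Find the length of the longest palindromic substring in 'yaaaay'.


Scanning 'yaaaay' for palindromic substrings.
Substring at positions 0-5: 'yaaaay'.
Check: reverse('yaaaay') = 'yaaaay' -> palindrome confirmed.
No longer palindromic substring exists; longest length = 6

6


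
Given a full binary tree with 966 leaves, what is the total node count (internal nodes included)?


Leaf nodes (terminals): 966
Internal nodes = n - 1 = 966 - 1 = 965
Total = leaves + internal = 966 + 965 = 1931

1931


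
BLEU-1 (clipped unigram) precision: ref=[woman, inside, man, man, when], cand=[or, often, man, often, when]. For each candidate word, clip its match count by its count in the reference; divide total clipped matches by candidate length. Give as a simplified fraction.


Reference word counts: {'inside': 1, 'man': 2, 'when': 1, 'woman': 1}
Checking each candidate word (with clipping):
  'or' -> not in reference -> no match (matches: 0)
  'often' -> not in reference -> no match (matches: 0)
  'man' -> in reference (ref count 2, used 1/2) -> match (matches: 1)
  'often' -> not in reference -> no match (matches: 1)
  'when' -> in reference (ref count 1, used 1/1) -> match (matches: 2)
Clipped matches: 2, Candidate length: 5
Precision = 2/5

2/5


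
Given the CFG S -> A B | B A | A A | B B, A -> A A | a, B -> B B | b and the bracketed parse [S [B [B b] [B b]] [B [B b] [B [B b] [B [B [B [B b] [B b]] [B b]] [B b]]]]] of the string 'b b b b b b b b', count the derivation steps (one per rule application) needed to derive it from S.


Every bracketed nonterminal node [X ...] in the tree is produced by exactly one rule application.
Reading the tree off as a leftmost derivation:
  Step 1: S  =>  B B   (applied S -> B B)
  Step 2: B B  =>  B B B   (applied B -> B B)
  Step 3: B B B  =>  b B B   (applied B -> b)
  Step 4: b B B  =>  b b B   (applied B -> b)
  Step 5: b b B  =>  b b B B   (applied B -> B B)
  Step 6: b b B B  =>  b b b B   (applied B -> b)
  Step 7: b b b B  =>  b b b B B   (applied B -> B B)
  Step 8: b b b B B  =>  b b b b B   (applied B -> b)
  Step 9: b b b b B  =>  b b b b B B   (applied B -> B B)
  Step 10: b b b b B B  =>  b b b b B B B   (applied B -> B B)
  Step 11: b b b b B B B  =>  b b b b B B B B   (applied B -> B B)
  Step 12: b b b b B B B B  =>  b b b b b B B B   (applied B -> b)
  Step 13: b b b b b B B B  =>  b b b b b b B B   (applied B -> b)
  Step 14: b b b b b b B B  =>  b b b b b b b B   (applied B -> b)
  Step 15: b b b b b b b B  =>  b b b b b b b b   (applied B -> b)
Final yield: b b b b b b b b
Total rewrite steps: 15

15


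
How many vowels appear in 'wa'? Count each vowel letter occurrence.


Scanning each character of 'wa':
  Position 1: 'w' -> consonant (running count: 0)
  Position 2: 'a' -> vowel (running count: 1)
Total vowels: 1

1


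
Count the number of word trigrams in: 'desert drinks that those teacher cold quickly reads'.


Word trigrams from [8] words:
  Trigram 1: (desert drinks that)
  Trigram 2: (drinks that those)
  Trigram 3: (that those teacher)
  Trigram 4: (those teacher cold)
  Trigram 5: (teacher cold quickly)
  Trigram 6: (cold quickly reads)
Total word trigrams: 8 - 2 = 6

6


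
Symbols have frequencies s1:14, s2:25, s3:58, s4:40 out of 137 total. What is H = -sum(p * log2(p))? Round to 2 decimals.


Computing entropy H = -sum(p_i * log2(p_i)):
  s1: p = 14/137 = 0.1022, -p*log2(p) = 0.3363
  s2: p = 25/137 = 0.1825, -p*log2(p) = 0.4478
  s3: p = 58/137 = 0.4234, -p*log2(p) = 0.5250
  s4: p = 40/137 = 0.2920, -p*log2(p) = 0.5186
H = sum of terms = 1.8277
Rounded to 2 decimals: 1.83

1.83


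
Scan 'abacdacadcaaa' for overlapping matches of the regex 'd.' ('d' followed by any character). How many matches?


Pattern: d. means 'd' followed by any character.
Scanning 'abacdacadcaaa' position-by-position:
  Pos 0: window 'ab' -> no
  Pos 1: window 'ba' -> no
  Pos 2: window 'ac' -> no
  Pos 3: window 'cd' -> no
  Pos 4: window 'da' -> MATCH
  Pos 5: window 'ac' -> no
  Pos 6: window 'ca' -> no
  Pos 7: window 'ad' -> no
  Pos 8: window 'dc' -> MATCH
  Pos 9: window 'ca' -> no
  Pos 10: window 'aa' -> no
  Pos 11: window 'aa' -> no
  Pos 12: window 'a' -> no
Total matches: 2

2


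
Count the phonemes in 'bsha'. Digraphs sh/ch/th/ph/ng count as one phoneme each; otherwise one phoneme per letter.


Parsing 'bsha' greedily, digraphs first:
  'b' -> consonant phoneme (phonemes so far: 1)
  'sh' -> digraph (1 consonant phoneme) (phonemes so far: 2)
  'a' -> vowel phoneme (phonemes so far: 3)
Total phonemes: 3

3


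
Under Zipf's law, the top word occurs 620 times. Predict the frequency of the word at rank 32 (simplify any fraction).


Zipf's law: freq(rank) = f1 / rank
f1 = 620, rank = 32
freq = 620 / 32
GCD(620, 32) = 4
Simplified: 155/8

155/8


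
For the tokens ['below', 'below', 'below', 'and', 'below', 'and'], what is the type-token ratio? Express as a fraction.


Tokens: 6
Unique types: ('and', 'below') = 2
TTR = 2/6
Simplify: divide both by 2 -> 1/3
TTR = 1/3

1/3


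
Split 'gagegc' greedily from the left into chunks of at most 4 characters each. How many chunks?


'gagegc' has 6 characters.
Chunking with max size 4:
  Chunk 1: 'gage' (positions 0-3)
  Chunk 2: 'gc' (positions 4-5)
Total chunks: ceil(6 / 4) = 2

2
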